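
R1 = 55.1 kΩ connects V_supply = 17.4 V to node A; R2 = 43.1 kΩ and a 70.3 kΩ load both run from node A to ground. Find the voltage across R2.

First combine the lower leg with the load: R2 ‖ R_L = 26.72 kΩ.
Voltage divider with the loaded lower leg: V_out = 17.4 × 26.72/(55.1 + 26.72) = 17.4 × 0.3266 = 5.682 V.
(Unloaded it would be 7.64 V; the load pulls it down.)

V_out ≈ 5.68 V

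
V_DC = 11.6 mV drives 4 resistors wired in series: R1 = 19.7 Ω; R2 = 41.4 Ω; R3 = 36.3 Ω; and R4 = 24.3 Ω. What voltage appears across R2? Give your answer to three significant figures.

V ≈ 3.95 mV

ΣR = 19.7 + 41.4 + 36.3 + 24.3 = 121.7 Ω.
Voltage divider: V = V_DC · (41.40 / 121.7) = 11.6 × 0.3402 = 3.946 mV.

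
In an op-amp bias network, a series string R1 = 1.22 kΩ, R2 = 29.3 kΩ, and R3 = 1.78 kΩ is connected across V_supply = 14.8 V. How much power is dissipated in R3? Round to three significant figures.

P ≈ 0.374 mW

Series current I = V_supply/ΣR = 14.8/32.30 = 0.4582 mA.
P = I²R = 0.2100 × 1.78 = 0.3737 mW.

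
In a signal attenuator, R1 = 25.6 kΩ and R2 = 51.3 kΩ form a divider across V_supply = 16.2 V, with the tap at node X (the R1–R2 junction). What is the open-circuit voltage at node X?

Open-circuit (no load on X): V_th = V_supply · R2/(R1 + R2) = 16.2 × 51.3/(25.60 + 51.3) = 10.81 V.

V_th ≈ 10.8 V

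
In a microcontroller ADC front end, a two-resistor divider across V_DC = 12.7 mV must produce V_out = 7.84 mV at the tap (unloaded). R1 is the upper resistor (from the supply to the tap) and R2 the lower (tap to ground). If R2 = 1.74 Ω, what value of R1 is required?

R1 ≈ 1.08 Ω

The divider ratio is R2/(R1+R2) = 7.84/12.7 = 0.6173.
So R1 = R2 · (V_DC/V_out − 1) = 1.74 × (12.7/7.84 − 1) = 1.74 × 0.6199 = 1.079 Ω.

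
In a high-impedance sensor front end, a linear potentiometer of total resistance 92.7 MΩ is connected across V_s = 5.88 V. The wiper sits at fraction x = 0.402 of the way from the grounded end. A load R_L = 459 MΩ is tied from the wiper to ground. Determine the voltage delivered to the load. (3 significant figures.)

V_out ≈ 2.25 V

Lower segment x·R_p = 37.27 MΩ; upper segment (1−x)·R_p = 55.43 MΩ.
Lower segment in parallel with the load: 37.27 ‖ 459 = 34.47 MΩ.
V_out = 5.88 × 34.47/(55.43 + 34.47) = 2.254 V.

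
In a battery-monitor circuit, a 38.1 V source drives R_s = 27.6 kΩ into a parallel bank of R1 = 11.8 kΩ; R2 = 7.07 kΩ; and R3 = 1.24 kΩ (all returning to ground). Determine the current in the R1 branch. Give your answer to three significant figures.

Equivalent of the parallel group: R_p = 0.9684 kΩ.
V_A = 38.1 × 0.9684/28.57 = 1.291 V.
I(R1) = V_A / R1 = 1.291/11.8 = 0.1094 mA.
(Check via current divider: I_total = 1.334 mA; share G_k/ΣG = 0.08207 → same result.)

I ≈ 0.109 mA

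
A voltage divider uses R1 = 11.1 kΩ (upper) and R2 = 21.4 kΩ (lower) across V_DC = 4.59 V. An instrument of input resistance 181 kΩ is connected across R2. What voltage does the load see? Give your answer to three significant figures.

R2 ‖ R_L = (21.4 × 181)/(21.4 + 181) = 19.14 kΩ.
Then V_out = V_DC · R2'/(R1 + R2') = 4.59 × 19.14/30.24 = 2.905 V.

V_out ≈ 2.91 V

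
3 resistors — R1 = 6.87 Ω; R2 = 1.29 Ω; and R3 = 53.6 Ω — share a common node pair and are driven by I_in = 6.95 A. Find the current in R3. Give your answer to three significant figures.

I ≈ 0.138 A

Conductances: ΣG = 1/6.87 + 1/1.29 + 1/53.6 = 0.9394 (1/Ω).
By the current-divider rule, I = I_in · G_k/ΣG = 6.95 × 0.01986 = 0.1380 A.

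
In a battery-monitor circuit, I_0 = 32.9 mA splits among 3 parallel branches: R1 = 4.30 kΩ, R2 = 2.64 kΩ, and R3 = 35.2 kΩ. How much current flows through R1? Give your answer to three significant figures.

I ≈ 12.0 mA

Conductances: ΣG = 1/4.30 + 1/2.64 + 1/35.2 = 0.6398 (1/kΩ).
R1 takes the fraction G_k/ΣG = 0.2326/0.6398 = 0.3635, so I = 32.9 × 0.3635 = 11.96 mA.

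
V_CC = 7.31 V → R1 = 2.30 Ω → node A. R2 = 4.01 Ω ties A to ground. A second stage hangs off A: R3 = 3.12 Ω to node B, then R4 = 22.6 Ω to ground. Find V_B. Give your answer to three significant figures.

Looking into the second stage from A: R3 + R4 = 25.72 Ω appears in parallel with R2.
R2 ‖ (R3+R4) = 3.469 Ω.
So V_A = 7.31 × 0.6013 = 4.396 V.
Stage 2 is unloaded, so V_B = V_A · R4/(R3+R4) = 4.396 × 22.6/25.72 = 3.862 V.

V_B ≈ 3.86 V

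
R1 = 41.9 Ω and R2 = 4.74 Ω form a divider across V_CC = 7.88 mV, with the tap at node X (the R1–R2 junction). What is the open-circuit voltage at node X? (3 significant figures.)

With X open, the divider is unloaded: V_th = 7.88 × 4.74/46.64 = 0.8008 mV.

V_th ≈ 0.801 mV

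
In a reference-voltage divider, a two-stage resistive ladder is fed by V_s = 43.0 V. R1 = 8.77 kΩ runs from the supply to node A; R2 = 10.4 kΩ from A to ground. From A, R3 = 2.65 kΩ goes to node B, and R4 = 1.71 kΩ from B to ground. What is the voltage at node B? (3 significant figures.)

V_B ≈ 4.38 V

Looking into the second stage from A: R3 + R4 = 4.360 kΩ appears in parallel with R2.
R2 ‖ (R3+R4) = 3.072 kΩ.
So V_A = 43.0 × 0.2594 = 11.16 V.
V_B = V_A × 0.3922 = 4.375 V.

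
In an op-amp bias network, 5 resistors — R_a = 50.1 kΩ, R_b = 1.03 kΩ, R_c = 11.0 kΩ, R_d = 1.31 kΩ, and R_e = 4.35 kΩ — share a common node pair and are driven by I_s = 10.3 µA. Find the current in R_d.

Conductances: ΣG = 1/50.1 + 1/1.03 + 1/11.0 + 1/1.31 + 1/4.35 = 2.075 (1/kΩ).
R_d takes the fraction G_k/ΣG = 0.7634/2.075 = 0.3679, so I = 10.3 × 0.3679 = 3.789 µA.

I ≈ 3.79 µA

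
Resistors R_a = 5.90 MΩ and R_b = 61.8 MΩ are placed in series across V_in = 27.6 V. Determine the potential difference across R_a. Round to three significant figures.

Series total: ΣR = 5.90 + 61.8 = 67.70 MΩ.
By the voltage-divider rule, V = 27.6 × 5.900/67.70 = 2.405 V.

V ≈ 2.41 V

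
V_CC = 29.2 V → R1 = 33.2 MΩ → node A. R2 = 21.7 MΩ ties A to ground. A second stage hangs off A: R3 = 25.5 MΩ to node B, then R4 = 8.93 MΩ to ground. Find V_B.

Node A sees R2 in parallel with the series input of stage 2, R3 + R4 = 34.43 MΩ.
Effective lower resistance at A: R2 ‖ 34.43 = 13.31 MΩ.
So V_A = 29.2 × 0.2862 = 8.357 V.
Stage 2 is unloaded, so V_B = V_A · R4/(R3+R4) = 8.357 × 8.93/34.43 = 2.167 V.

V_B ≈ 2.17 V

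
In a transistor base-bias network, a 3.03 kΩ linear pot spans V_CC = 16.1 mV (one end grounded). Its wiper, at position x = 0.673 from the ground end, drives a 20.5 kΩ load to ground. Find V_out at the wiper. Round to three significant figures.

V_out ≈ 10.5 mV

Lower segment x·R_p = 2.039 kΩ; upper segment (1−x)·R_p = 0.9908 kΩ.
R_L loads the lower segment: effective lower R = 1.855 kΩ.
V_out = 16.1 × 1.855/(0.9908 + 1.855) = 10.49 mV.
(Unloaded: V_out = x·V_CC = 10.8 mV.)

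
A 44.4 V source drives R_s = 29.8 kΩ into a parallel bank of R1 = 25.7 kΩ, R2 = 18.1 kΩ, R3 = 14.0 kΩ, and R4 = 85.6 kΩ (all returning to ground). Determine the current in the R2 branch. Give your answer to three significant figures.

I ≈ 0.390 mA

Parallel bank: R_p = 1/(1/25.7 + 1/18.1 + 1/14.0 + 1/85.6) = 5.641 kΩ.
V_A by voltage divider: V_A = 44.4 × 5.641/(29.8 + 5.641) = 7.067 V.
I(R2) = V_A / R2 = 7.067/18.1 = 0.3904 mA.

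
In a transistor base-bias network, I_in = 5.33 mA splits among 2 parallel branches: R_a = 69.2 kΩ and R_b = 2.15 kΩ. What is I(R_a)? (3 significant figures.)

Two-branch current divider: I_k = I_in · R_other/(R_1 + R_2).
So I = 5.33 × 2.15/71.35 = 0.1606 mA.

I ≈ 0.161 mA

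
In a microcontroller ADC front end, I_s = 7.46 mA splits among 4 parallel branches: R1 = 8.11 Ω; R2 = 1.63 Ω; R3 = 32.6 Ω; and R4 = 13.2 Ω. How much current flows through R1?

Conductances: ΣG = 1/8.11 + 1/1.63 + 1/32.6 + 1/13.2 = 0.8432 (1/Ω).
By the current-divider rule, I = I_s · G_k/ΣG = 7.46 × 0.1462 = 1.091 mA.

I ≈ 1.09 mA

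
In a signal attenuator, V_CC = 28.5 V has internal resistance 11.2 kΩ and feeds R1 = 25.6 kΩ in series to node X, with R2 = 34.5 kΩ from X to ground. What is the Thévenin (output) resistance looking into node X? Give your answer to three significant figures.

R_th ≈ 17.8 kΩ

R1' = 11.2 + 25.6 = 36.80 kΩ (source resistance + R1).
With V_CC suppressed (replaced by a short), R_th = R1' ‖ R2 = (36.80 × 34.5)/(36.80 + 34.5) = 17.81 kΩ.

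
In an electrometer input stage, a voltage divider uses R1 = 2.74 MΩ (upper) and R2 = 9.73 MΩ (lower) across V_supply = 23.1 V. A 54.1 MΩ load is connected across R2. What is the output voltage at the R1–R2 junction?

V_out ≈ 17.3 V

The load sits in parallel with R2, giving an effective lower resistance R2' = R2·R_L/(R2+R_L) = 8.247 MΩ.
Voltage divider with the loaded lower leg: V_out = 23.1 × 8.247/(2.74 + 8.247) = 23.1 × 0.7506 = 17.34 V.
(Unloaded it would be 18.0 V; the load pulls it down.)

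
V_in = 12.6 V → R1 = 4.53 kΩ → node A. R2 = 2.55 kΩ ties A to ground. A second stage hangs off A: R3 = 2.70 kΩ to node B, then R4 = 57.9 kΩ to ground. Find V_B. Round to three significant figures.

V_B ≈ 4.22 V

The second stage (R3 + R4 = 60.60 kΩ) loads node A in parallel with R2.
R2 ‖ (R3+R4) = 2.447 kΩ.
So V_A = 12.6 × 0.3507 = 4.419 V.
Stage 2 is unloaded, so V_B = V_A · R4/(R3+R4) = 4.419 × 57.9/60.60 = 4.222 V.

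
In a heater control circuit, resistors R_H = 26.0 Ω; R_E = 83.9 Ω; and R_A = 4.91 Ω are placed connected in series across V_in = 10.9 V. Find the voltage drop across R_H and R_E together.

V ≈ 10.4 V

ΣR = 26.0 + 83.9 + 4.91 = 114.8 Ω.
R_{R_H..R_E} = 26.0 + 83.9 = 109.9 Ω.
By the voltage-divider rule, V = 10.9 × 109.9/114.8 = 10.43 V.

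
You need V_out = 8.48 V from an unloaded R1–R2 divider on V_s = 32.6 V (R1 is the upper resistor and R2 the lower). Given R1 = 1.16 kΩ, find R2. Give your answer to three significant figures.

The divider ratio is R2/(R1+R2) = 8.48/32.6 = 0.2601.
So R2 = R1 · V_out/(V_s − V_out) = 1.16 × 8.48/(32.6 − 8.48) = 1.16 × 0.3516 = 0.4078 kΩ.

R2 ≈ 0.408 kΩ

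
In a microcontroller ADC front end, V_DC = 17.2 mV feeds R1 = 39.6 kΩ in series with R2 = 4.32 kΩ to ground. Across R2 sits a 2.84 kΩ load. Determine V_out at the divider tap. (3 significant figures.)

V_out ≈ 0.713 mV

The load sits in parallel with R2, giving an effective lower resistance R2' = R2·R_L/(R2+R_L) = 1.714 kΩ.
Now apply the divider: V_out = 17.2 × 0.04148 = 0.7134 mV.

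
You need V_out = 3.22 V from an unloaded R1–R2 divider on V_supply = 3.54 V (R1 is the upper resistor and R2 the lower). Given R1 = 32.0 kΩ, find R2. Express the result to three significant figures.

R2 ≈ 322 kΩ

Required fraction k = V_out/V_supply = 0.9096.
So R2 = R1 · V_out/(V_supply − V_out) = 32.0 × 3.22/(3.54 − 3.22) = 32.0 × 10.06 = 322.0 kΩ.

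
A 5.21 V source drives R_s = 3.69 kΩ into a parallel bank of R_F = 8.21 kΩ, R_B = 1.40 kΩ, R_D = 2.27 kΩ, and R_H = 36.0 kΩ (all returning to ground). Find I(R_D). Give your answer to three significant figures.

I ≈ 0.395 mA

Combine the parallel branches: R_p = (1/8.21 + 1/1.40 + 1/2.27 + 1/36.0)⁻¹ = 0.7666 kΩ.
V_A = 5.21 × 0.7666/4.457 = 0.8962 V.
I(R_D) = V_A / R_D = 0.8962/2.27 = 0.3948 mA.
(Check via current divider: I_total = 1.169 mA; share G_k/ΣG = 0.3377 → same result.)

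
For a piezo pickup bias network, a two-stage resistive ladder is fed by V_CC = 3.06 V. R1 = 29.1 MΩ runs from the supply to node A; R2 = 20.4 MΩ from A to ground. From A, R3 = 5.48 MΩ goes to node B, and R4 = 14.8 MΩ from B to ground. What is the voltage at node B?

V_B ≈ 0.578 V

Looking into the second stage from A: R3 + R4 = 20.28 MΩ appears in parallel with R2.
Effective lower resistance at A: R2 ‖ 20.28 = 10.17 MΩ.
V_A = 3.06 × 10.17/(29.1 + 10.17) = 0.7925 V.
Stage 2 is unloaded, so V_B = V_A · R4/(R3+R4) = 0.7925 × 14.8/20.28 = 0.5783 V.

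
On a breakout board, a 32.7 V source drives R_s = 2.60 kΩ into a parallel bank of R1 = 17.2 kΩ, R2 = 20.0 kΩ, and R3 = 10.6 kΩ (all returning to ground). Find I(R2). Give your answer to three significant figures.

I ≈ 1.07 mA

Combine the parallel branches: R_p = (1/17.2 + 1/20.0 + 1/10.6)⁻¹ = 4.939 kΩ.
Node voltage V_A = V_supply · R_p/(R_s + R_p) = 32.7 × 0.6551 = 21.42 V.
Branch current I = V_A/R2 = 21.42/20.0 = 1.071 mA.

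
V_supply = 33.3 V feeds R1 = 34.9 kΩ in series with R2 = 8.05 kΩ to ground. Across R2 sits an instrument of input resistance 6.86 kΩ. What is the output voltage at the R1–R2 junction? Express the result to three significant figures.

V_out ≈ 3.19 V

R2 ‖ R_L = (8.05 × 6.86)/(8.05 + 6.86) = 3.704 kΩ.
Then V_out = V_supply · R2'/(R1 + R2') = 33.3 × 3.704/38.60 = 3.195 V.
(Unloaded it would be 6.24 V; the load pulls it down.)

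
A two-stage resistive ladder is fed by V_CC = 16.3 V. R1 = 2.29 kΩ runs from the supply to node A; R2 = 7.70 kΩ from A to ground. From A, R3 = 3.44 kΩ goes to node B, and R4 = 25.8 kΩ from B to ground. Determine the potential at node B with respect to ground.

Node A sees R2 in parallel with the series input of stage 2, R3 + R4 = 29.24 kΩ.
R2 ‖ (R3+R4) = 6.095 kΩ.
So V_A = 16.3 × 0.7269 = 11.85 V.
V_B = V_A × 0.8824 = 10.45 V.

V_B ≈ 10.5 V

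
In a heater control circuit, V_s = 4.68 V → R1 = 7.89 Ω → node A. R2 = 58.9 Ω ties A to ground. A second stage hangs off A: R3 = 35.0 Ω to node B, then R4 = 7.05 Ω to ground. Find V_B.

V_B ≈ 0.594 V

The second stage (R3 + R4 = 42.05 Ω) loads node A in parallel with R2.
Effective lower resistance at A: R2 ‖ 42.05 = 24.53 Ω.
So V_A = 4.68 × 0.7567 = 3.541 V.
Then the unloaded second divider: V_B = V_A × R4/(R3+R4) = 3.541 × 0.1677 = 0.5937 V.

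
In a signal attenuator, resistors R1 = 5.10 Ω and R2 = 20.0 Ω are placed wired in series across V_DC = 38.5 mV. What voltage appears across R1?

Series total: ΣR = 5.10 + 20.0 = 25.10 Ω.
By the voltage-divider rule, V = 38.5 × 5.100/25.10 = 7.823 mV.

V ≈ 7.82 mV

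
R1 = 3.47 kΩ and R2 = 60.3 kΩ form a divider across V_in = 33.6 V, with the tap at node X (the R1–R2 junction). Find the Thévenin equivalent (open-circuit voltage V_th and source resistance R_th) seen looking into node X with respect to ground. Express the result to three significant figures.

V_th ≈ 31.8 V, R_th ≈ 3.28 kΩ

V_th is the unloaded tap voltage: V_in · R2/(R1+R2) = 33.6 × 0.9456 = 31.77 V.
Zeroing V_in shorts the top of R1 to ground, so R_th = R1 ‖ R2 = 3.281 kΩ.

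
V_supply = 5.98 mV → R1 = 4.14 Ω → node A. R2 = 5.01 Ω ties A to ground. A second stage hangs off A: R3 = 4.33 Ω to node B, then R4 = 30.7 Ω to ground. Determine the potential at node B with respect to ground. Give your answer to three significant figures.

V_B ≈ 2.70 mV

The second stage (R3 + R4 = 35.03 Ω) loads node A in parallel with R2.
Effective lower resistance at A: R2 ‖ 35.03 = 4.383 Ω.
First divider: V_A = V_supply · 4.383/(4.14 + 4.383) = 3.075 mV.
V_B = V_A × 0.8764 = 2.695 mV.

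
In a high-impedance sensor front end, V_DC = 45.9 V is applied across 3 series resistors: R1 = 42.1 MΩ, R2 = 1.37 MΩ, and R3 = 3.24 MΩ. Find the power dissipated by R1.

P ≈ 40.7 µW

The common current is I = 45.9/46.71 = 0.9827 µA.
V(R1) = I·R = 41.37 V; P = V·I = 41.37 × 0.9827 = 40.65 µW.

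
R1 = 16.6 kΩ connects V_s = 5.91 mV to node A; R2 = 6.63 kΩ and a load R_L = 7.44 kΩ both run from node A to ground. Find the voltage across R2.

V_out ≈ 1.03 mV

R2 ‖ R_L = (6.63 × 7.44)/(6.63 + 7.44) = 3.506 kΩ.
Now apply the divider: V_out = 5.91 × 0.1744 = 1.031 mV.
(Unloaded it would be 1.69 mV; the load pulls it down.)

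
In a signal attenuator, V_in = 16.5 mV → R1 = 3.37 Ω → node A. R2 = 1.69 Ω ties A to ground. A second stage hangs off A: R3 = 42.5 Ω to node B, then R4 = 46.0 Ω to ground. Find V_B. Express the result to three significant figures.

V_B ≈ 2.83 mV

Looking into the second stage from A: R3 + R4 = 88.50 Ω appears in parallel with R2.
Effective lower resistance at A: R2 ‖ 88.50 = 1.658 Ω.
V_A = 16.5 × 1.658/(3.37 + 1.658) = 5.442 mV.
V_B = V_A × 0.5198 = 2.828 mV.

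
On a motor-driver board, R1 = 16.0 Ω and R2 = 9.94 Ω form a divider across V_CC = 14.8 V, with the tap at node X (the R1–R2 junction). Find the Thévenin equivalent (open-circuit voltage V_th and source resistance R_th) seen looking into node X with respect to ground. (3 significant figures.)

V_th is the unloaded tap voltage: V_CC · R2/(R1+R2) = 14.8 × 0.3832 = 5.671 V.
With V_CC suppressed (replaced by a short), R_th = R1 ‖ R2 = (16.00 × 9.94)/(16.00 + 9.94) = 6.131 Ω.

V_th ≈ 5.67 V, R_th ≈ 6.13 Ω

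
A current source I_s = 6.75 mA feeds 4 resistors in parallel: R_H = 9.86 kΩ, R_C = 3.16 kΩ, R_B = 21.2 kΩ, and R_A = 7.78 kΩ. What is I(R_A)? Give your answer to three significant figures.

Conductances: ΣG = 1/9.86 + 1/3.16 + 1/21.2 + 1/7.78 = 0.5936 (1/kΩ).
By the current-divider rule, I = I_s · G_k/ΣG = 6.75 × 0.2165 = 1.462 mA.

I ≈ 1.46 mA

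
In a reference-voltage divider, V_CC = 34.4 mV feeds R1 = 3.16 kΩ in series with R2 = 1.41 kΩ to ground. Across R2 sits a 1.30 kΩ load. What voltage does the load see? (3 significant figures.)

R2 ‖ R_L = (1.41 × 1.30)/(1.41 + 1.30) = 0.6764 kΩ.
Voltage divider with the loaded lower leg: V_out = 34.4 × 0.6764/(3.16 + 0.6764) = 34.4 × 0.1763 = 6.065 mV.

V_out ≈ 6.06 mV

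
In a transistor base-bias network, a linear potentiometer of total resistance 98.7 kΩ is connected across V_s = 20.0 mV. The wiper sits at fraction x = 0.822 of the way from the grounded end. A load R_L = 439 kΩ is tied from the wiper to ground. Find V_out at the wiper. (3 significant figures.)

Split the track: R_lower = x·R_p = 81.13 kΩ, R_upper = (1−x)·R_p = 17.57 kΩ.
(x·R_p) ‖ R_L = 68.48 kΩ.
Loaded-divider output: V_out = 20.0 × 0.7958 = 15.92 mV.

V_out ≈ 15.9 mV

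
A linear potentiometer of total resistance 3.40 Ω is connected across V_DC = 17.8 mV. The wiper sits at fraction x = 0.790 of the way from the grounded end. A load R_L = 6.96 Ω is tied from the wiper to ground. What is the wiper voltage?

V_out ≈ 13.0 mV

Lower segment x·R_p = 2.686 Ω; upper segment (1−x)·R_p = 0.7140 Ω.
(x·R_p) ‖ R_L = 1.938 Ω.
Then V_out = V_DC · 1.938/(0.7140 + 1.938) = 13.01 mV.
(Unloaded: V_out = x·V_DC = 14.1 mV.)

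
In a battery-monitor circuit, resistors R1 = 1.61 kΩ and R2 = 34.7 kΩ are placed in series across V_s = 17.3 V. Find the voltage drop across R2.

V ≈ 16.5 V

Series total: ΣR = 1.61 + 34.7 = 36.31 kΩ.
By the voltage-divider rule, V = 17.3 × 34.70/36.31 = 16.53 V.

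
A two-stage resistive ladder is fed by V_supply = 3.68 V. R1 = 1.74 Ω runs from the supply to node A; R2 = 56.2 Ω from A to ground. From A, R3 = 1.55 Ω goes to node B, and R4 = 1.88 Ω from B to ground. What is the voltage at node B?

V_B ≈ 1.31 V

Looking into the second stage from A: R3 + R4 = 3.430 Ω appears in parallel with R2.
R2 ‖ (R3+R4) = 3.233 Ω.
First divider: V_A = V_supply · 3.233/(1.74 + 3.233) = 2.392 V.
Then the unloaded second divider: V_B = V_A × R4/(R3+R4) = 2.392 × 0.5481 = 1.311 V.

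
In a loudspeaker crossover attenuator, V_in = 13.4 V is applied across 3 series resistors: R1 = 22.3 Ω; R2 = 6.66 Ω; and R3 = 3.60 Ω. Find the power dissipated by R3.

P ≈ 0.610 W

The common current is I = 13.4/32.56 = 0.4115 A.
V(R3) = I·R = 1.482 V; P = V·I = 1.482 × 0.4115 = 0.6097 W.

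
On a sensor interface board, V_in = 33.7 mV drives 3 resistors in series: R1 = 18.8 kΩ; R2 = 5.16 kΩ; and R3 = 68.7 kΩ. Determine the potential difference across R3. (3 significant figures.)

Series total: ΣR = 18.8 + 5.16 + 68.7 = 92.66 kΩ.
Voltage divider: V = V_in · (68.70 / 92.66) = 33.7 × 0.7414 = 24.99 mV.

V ≈ 25.0 mV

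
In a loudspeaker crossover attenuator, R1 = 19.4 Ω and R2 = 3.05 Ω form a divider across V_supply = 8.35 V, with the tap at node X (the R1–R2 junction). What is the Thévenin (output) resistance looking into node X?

Looking into X with the source shorted: R_th = R1·R2/(R1+R2) = 19.40 × 3.05/22.45 = 2.636 Ω.

R_th ≈ 2.64 Ω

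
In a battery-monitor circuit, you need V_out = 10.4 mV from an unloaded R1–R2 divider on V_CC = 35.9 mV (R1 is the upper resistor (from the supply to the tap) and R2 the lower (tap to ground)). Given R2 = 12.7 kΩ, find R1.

The divider ratio is R2/(R1+R2) = 10.4/35.9 = 0.2897.
Rearranging, R1 = R2·(1−k)/k = 12.7 × 2.452 = 31.14 kΩ.

R1 ≈ 31.1 kΩ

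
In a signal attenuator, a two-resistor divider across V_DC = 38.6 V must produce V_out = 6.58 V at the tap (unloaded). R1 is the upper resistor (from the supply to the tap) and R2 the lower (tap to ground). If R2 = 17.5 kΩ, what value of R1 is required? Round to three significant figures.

V_out/V_DC = R2/(R1+R2) = 0.1705.
R1 = R2·(1/k − 1) = 17.5 × 4.866 = 85.16 kΩ.

R1 ≈ 85.2 kΩ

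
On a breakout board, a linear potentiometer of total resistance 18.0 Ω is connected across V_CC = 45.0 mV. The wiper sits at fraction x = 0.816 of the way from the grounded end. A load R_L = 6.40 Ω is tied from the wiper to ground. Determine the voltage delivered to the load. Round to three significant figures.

V_out ≈ 25.8 mV

Split the track: R_lower = x·R_p = 14.69 Ω, R_upper = (1−x)·R_p = 3.312 Ω.
(x·R_p) ‖ R_L = 4.458 Ω.
Loaded-divider output: V_out = 45.0 × 0.5737 = 25.82 mV.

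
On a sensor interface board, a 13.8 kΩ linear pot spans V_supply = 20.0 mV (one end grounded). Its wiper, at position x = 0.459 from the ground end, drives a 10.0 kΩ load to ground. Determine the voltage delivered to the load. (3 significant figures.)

The pot divides into 7.466 kΩ above the wiper and 6.334 kΩ below.
(x·R_p) ‖ R_L = 3.878 kΩ.
Then V_out = V_supply · 3.878/(7.466 + 3.878) = 6.837 mV.
(Unloaded: V_out = x·V_supply = 9.18 mV.)

V_out ≈ 6.84 mV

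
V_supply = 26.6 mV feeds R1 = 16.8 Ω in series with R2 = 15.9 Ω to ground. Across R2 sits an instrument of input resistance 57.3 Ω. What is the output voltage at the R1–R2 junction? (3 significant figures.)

The load sits in parallel with R2, giving an effective lower resistance R2' = R2·R_L/(R2+R_L) = 12.45 Ω.
Now apply the divider: V_out = 26.6 × 0.4256 = 11.32 mV.

V_out ≈ 11.3 mV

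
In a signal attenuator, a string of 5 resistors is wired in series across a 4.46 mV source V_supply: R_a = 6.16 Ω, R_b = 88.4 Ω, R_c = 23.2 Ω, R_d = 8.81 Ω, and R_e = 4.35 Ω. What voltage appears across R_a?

Series total: ΣR = 6.16 + 88.4 + 23.2 + 8.81 + 4.35 = 130.9 Ω.
V = V_supply · R/ΣR = 4.46 × 0.04705 = 0.2099 mV.

V ≈ 0.210 mV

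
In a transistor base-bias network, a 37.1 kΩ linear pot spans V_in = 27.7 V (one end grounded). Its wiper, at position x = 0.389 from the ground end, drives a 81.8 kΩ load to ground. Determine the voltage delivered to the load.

V_out ≈ 9.73 V

Lower segment x·R_p = 14.43 kΩ; upper segment (1−x)·R_p = 22.67 kΩ.
(x·R_p) ‖ R_L = 12.27 kΩ.
V_out = 27.7 × 12.27/(22.67 + 12.27) = 9.727 V.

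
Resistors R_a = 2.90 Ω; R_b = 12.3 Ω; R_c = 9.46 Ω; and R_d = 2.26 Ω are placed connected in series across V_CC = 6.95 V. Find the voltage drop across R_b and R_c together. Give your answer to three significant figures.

Total series resistance ΣR = 2.90 + 12.3 + 9.46 + 2.26 = 26.92 Ω.
R_{R_b..R_c} = 12.3 + 9.46 = 21.76 Ω.
V = V_CC · R/ΣR = 6.95 × 0.8083 = 5.618 V.

V ≈ 5.62 V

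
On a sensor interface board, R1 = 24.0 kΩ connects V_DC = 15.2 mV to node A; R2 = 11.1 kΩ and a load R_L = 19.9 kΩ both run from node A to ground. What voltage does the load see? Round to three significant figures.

V_out ≈ 3.48 mV

R2 ‖ R_L = (11.1 × 19.9)/(11.1 + 19.9) = 7.125 kΩ.
Voltage divider with the loaded lower leg: V_out = 15.2 × 7.125/(24.0 + 7.125) = 15.2 × 0.2289 = 3.480 mV.
(Unloaded it would be 4.81 mV; the load pulls it down.)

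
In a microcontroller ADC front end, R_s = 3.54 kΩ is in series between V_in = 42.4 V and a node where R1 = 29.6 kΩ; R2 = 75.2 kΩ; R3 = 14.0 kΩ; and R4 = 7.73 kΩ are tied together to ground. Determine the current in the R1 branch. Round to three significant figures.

I ≈ 0.763 mA

Parallel bank: R_p = 1/(1/29.6 + 1/75.2 + 1/14.0 + 1/7.73) = 4.034 kΩ.
V_A by voltage divider: V_A = 42.4 × 4.034/(3.54 + 4.034) = 22.58 V.
I(R1) = V_A / R1 = 22.58/29.6 = 0.7630 mA.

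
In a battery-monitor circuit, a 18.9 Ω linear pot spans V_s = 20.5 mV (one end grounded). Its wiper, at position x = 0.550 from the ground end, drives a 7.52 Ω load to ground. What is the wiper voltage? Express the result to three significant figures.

V_out ≈ 6.95 mV

The pot divides into 8.505 Ω above the wiper and 10.39 Ω below.
Lower segment in parallel with the load: 10.39 ‖ 7.52 = 4.363 Ω.
V_out = 20.5 × 4.363/(8.505 + 4.363) = 6.951 mV.
(Unloaded: V_out = x·V_s = 11.3 mV.)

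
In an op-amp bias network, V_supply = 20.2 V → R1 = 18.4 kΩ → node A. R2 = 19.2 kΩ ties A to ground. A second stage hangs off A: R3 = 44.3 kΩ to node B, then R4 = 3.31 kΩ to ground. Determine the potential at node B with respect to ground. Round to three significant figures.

Looking into the second stage from A: R3 + R4 = 47.61 kΩ appears in parallel with R2.
Effective lower resistance at A: R2 ‖ 47.61 = 13.68 kΩ.
V_A = 20.2 × 13.68/(18.4 + 13.68) = 8.615 V.
V_B = V_A × 0.06952 = 0.5989 V.

V_B ≈ 0.599 V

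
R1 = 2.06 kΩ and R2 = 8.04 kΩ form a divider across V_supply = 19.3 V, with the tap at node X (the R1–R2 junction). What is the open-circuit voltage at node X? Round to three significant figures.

Open-circuit (no load on X): V_th = V_supply · R2/(R1 + R2) = 19.3 × 8.04/(2.060 + 8.04) = 15.36 V.

V_th ≈ 15.4 V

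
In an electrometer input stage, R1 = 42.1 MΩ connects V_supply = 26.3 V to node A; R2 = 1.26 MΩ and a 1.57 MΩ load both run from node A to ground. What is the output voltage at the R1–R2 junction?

V_out ≈ 0.430 V

The load sits in parallel with R2, giving an effective lower resistance R2' = R2·R_L/(R2+R_L) = 0.6990 MΩ.
Voltage divider with the loaded lower leg: V_out = 26.3 × 0.6990/(42.1 + 0.6990) = 26.3 × 0.01633 = 0.4295 V.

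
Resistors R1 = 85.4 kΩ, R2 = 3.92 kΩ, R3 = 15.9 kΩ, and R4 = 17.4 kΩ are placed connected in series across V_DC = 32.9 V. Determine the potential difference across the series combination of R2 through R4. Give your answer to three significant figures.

Series total: ΣR = 85.4 + 3.92 + 15.9 + 17.4 = 122.6 kΩ.
R_{R2..R4} = 3.92 + 15.9 + 17.4 = 37.22 kΩ.
Voltage divider: V = V_DC · (37.22 / 122.6) = 32.9 × 0.3035 = 9.986 V.

V ≈ 9.99 V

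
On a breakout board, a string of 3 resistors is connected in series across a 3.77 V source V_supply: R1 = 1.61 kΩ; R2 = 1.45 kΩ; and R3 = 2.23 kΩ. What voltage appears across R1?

V ≈ 1.15 V

Series total: ΣR = 1.61 + 1.45 + 2.23 = 5.290 kΩ.
V = V_supply · R/ΣR = 3.77 × 0.3043 = 1.147 V.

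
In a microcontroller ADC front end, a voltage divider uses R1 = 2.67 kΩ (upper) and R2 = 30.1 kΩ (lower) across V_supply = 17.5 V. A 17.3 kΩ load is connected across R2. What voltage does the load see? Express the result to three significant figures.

R2 ‖ R_L = (30.1 × 17.3)/(30.1 + 17.3) = 10.99 kΩ.
Now apply the divider: V_out = 17.5 × 0.8045 = 14.08 V.

V_out ≈ 14.1 V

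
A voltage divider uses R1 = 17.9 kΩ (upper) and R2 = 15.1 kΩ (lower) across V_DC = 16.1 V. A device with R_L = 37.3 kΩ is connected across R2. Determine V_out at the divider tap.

R2 ‖ R_L = (15.1 × 37.3)/(15.1 + 37.3) = 10.75 kΩ.
Voltage divider with the loaded lower leg: V_out = 16.1 × 10.75/(17.9 + 10.75) = 16.1 × 0.3752 = 6.041 V.

V_out ≈ 6.04 V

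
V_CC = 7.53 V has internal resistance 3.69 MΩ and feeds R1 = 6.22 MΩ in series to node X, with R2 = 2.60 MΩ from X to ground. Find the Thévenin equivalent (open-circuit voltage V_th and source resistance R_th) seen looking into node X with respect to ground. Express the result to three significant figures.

R1' = 3.69 + 6.22 = 9.910 MΩ (source resistance + R1).
V_th is the unloaded tap voltage: V_CC · R2/(R1'+R2) = 7.53 × 0.2078 = 1.565 V.
Zeroing V_CC shorts the top of R1' to ground, so R_th = R1' ‖ R2 = 2.060 MΩ.

V_th ≈ 1.56 V, R_th ≈ 2.06 MΩ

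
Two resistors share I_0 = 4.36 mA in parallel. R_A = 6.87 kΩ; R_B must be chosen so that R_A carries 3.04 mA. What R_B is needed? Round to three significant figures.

The fraction through R_A equals R_B/(R_A+R_B).
With f = 0.6972, R_B = R_A · f/(1−f) = 6.87 × 2.303 = 15.82 kΩ.

R_B ≈ 15.8 kΩ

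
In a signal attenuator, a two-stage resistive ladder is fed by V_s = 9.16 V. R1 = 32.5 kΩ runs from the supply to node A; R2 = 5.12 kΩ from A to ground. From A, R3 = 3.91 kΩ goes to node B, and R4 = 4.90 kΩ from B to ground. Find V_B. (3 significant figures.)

V_B ≈ 0.462 V

Node A sees R2 in parallel with the series input of stage 2, R3 + R4 = 8.810 kΩ.
R2 ‖ (R3+R4) = 3.238 kΩ.
V_A = 9.16 × 3.238/(32.5 + 3.238) = 0.8300 V.
Then the unloaded second divider: V_B = V_A × R4/(R3+R4) = 0.8300 × 0.5562 = 0.4616 V.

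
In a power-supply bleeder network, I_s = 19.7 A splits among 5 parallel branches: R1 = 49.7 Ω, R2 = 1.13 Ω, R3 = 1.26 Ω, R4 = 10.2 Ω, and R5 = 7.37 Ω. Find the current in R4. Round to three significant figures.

I ≈ 0.999 A

Conductances: ΣG = 1/49.7 + 1/1.13 + 1/1.26 + 1/10.2 + 1/7.37 = 1.932 (1/Ω).
Current divider: I(R4) = I_s · G_k/ΣG = 19.7 × (0.09804/1.932) = 19.7 × 0.05073 = 0.9994 A.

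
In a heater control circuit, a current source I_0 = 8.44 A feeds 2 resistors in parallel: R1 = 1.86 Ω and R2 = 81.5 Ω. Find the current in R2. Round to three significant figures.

I ≈ 0.188 A

With just two branches, the current splits inversely with resistance.
So I = 8.44 × 1.86/83.36 = 0.1883 A.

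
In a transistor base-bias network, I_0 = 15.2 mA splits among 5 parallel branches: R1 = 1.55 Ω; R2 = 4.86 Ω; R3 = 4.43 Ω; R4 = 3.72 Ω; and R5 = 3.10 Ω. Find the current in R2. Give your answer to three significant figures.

I ≈ 1.87 mA

Conductances: ΣG = 1/1.55 + 1/4.86 + 1/4.43 + 1/3.72 + 1/3.10 = 1.668 (1/Ω).
R2 takes the fraction G_k/ΣG = 0.2058/1.668 = 0.1234, so I = 15.2 × 0.1234 = 1.875 mA.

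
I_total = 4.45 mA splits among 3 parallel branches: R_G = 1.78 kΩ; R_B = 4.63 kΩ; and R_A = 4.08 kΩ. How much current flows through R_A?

Conductances: ΣG = 1/1.78 + 1/4.63 + 1/4.08 = 1.023 (1/kΩ).
R_A takes the fraction G_k/ΣG = 0.2451/1.023 = 0.2396, so I = 4.45 × 0.2396 = 1.066 mA.

I ≈ 1.07 mA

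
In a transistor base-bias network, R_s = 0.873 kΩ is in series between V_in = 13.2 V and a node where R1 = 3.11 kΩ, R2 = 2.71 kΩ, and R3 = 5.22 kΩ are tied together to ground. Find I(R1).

I ≈ 2.40 mA

Parallel bank: R_p = 1/(1/3.11 + 1/2.71 + 1/5.22) = 1.134 kΩ.
V_A = 13.2 × 1.134/2.007 = 7.457 V.
I(R1) = V_A / R1 = 7.457/3.11 = 2.398 mA.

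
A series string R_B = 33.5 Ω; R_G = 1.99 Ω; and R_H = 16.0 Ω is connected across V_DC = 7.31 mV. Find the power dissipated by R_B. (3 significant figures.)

P ≈ 0.675 µW

Series current I = V_DC/ΣR = 7.31/51.49 = 0.1420 mA.
V(R_B) = I·R = 4.756 mV; P = V·I = 4.756 × 0.1420 = 0.6752 µW.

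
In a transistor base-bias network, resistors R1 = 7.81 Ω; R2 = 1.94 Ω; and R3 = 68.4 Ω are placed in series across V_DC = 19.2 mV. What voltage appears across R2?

Series total: ΣR = 7.81 + 1.94 + 68.4 = 78.15 Ω.
Voltage divider: V = V_DC · (1.940 / 78.15) = 19.2 × 0.02482 = 0.4766 mV.

V ≈ 0.477 mV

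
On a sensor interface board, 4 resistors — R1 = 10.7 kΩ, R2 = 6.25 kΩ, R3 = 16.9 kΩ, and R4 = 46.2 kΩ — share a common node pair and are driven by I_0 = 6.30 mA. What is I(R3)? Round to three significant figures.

Conductances: ΣG = 1/10.7 + 1/6.25 + 1/16.9 + 1/46.2 = 0.3343 (1/kΩ).
By the current-divider rule, I = I_0 · G_k/ΣG = 6.30 × 0.1770 = 1.115 mA.

I ≈ 1.12 mA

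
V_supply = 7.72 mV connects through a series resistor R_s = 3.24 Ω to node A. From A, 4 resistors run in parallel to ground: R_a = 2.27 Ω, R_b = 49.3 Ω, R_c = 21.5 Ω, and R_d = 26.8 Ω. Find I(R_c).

Combine the parallel branches: R_p = (1/2.27 + 1/49.3 + 1/21.5 + 1/26.8)⁻¹ = 1.836 Ω.
V_A = 7.72 × 1.836/5.076 = 2.792 mV.
I(R_c) = V_A / R_c = 2.792/21.5 = 0.1299 mA.

I ≈ 0.130 mA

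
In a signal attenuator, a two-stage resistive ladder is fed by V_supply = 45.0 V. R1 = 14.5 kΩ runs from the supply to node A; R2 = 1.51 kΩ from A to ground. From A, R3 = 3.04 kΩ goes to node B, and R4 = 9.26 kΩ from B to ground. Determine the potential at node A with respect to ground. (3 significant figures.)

Node A sees R2 in parallel with the series input of stage 2, R3 + R4 = 12.30 kΩ.
Effective lower resistance at A: R2 ‖ 12.30 = 1.345 kΩ.
V_A = 45.0 × 1.345/(14.5 + 1.345) = 3.820 V.

V_A ≈ 3.82 V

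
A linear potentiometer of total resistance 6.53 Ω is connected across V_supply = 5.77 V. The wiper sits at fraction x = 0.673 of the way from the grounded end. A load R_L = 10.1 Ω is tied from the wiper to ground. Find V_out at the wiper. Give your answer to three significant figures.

V_out ≈ 3.40 V

Lower segment x·R_p = 4.395 Ω; upper segment (1−x)·R_p = 2.135 Ω.
R_L loads the lower segment: effective lower R = 3.062 Ω.
Loaded-divider output: V_out = 5.77 × 0.5892 = 3.400 V.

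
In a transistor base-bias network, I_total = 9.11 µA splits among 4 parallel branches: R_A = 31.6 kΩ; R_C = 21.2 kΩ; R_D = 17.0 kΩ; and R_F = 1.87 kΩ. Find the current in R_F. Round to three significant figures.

I ≈ 7.25 µA

ΣG = 1/31.6 + 1/21.2 + 1/17.0 + 1/1.87 = 0.6724.
Current divider: I(R_F) = I_total · G_k/ΣG = 9.11 × (0.5348/0.6724) = 9.11 × 0.7953 = 7.245 µA.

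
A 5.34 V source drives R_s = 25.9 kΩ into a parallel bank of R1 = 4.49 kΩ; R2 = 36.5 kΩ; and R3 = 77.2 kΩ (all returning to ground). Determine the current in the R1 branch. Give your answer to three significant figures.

I ≈ 0.152 mA

Parallel bank: R_p = 1/(1/4.49 + 1/36.5 + 1/77.2) = 3.801 kΩ.
V_A by voltage divider: V_A = 5.34 × 3.801/(25.9 + 3.801) = 0.6834 V.
I(R1) = V_A / R1 = 0.6834/4.49 = 0.1522 mA.
(Equivalently: I_total = 0.1798 mA, then current-divider fraction G_k/ΣG = 0.8466.)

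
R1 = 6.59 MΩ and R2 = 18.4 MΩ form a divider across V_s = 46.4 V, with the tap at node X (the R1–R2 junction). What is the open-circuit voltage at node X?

Open-circuit (no load on X): V_th = V_s · R2/(R1 + R2) = 46.4 × 18.4/(6.590 + 18.4) = 34.16 V.

V_th ≈ 34.2 V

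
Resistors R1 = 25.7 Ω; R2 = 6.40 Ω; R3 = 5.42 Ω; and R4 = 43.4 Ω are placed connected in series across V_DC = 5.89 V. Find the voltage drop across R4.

Total series resistance ΣR = 25.7 + 6.40 + 5.42 + 43.4 = 80.92 Ω.
By the voltage-divider rule, V = 5.89 × 43.40/80.92 = 3.159 V.

V ≈ 3.16 V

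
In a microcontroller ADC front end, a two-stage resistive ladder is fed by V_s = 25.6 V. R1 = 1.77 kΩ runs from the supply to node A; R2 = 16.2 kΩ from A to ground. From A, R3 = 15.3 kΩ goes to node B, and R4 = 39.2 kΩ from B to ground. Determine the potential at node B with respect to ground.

Looking into the second stage from A: R3 + R4 = 54.50 kΩ appears in parallel with R2.
Effective lower resistance at A: R2 ‖ 54.50 = 12.49 kΩ.
First divider: V_A = V_s · 12.49/(1.77 + 12.49) = 22.42 V.
Stage 2 is unloaded, so V_B = V_A · R4/(R3+R4) = 22.42 × 39.2/54.50 = 16.13 V.

V_B ≈ 16.1 V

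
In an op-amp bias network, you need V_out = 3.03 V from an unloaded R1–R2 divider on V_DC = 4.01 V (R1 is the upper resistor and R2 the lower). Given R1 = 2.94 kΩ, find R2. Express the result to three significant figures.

The divider ratio is R2/(R1+R2) = 3.03/4.01 = 0.7556.
R2 = R1 · 0.7556/(1 − 0.7556) = 9.090 kΩ.

R2 ≈ 9.09 kΩ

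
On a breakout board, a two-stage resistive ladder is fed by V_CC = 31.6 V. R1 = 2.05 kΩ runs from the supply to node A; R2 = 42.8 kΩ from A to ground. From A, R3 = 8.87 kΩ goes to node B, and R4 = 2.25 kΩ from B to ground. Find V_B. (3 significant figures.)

V_B ≈ 5.19 V

Looking into the second stage from A: R3 + R4 = 11.12 kΩ appears in parallel with R2.
R2 ‖ (R3+R4) = 8.827 kΩ.
So V_A = 31.6 × 0.8115 = 25.64 V.
V_B = V_A × 0.2023 = 5.189 V.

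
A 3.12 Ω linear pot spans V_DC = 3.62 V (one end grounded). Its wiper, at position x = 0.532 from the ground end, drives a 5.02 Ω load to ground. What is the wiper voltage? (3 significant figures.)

Split the track: R_lower = x·R_p = 1.660 Ω, R_upper = (1−x)·R_p = 1.460 Ω.
(x·R_p) ‖ R_L = 1.247 Ω.
Then V_out = V_DC · 1.247/(1.460 + 1.247) = 1.668 V.

V_out ≈ 1.67 V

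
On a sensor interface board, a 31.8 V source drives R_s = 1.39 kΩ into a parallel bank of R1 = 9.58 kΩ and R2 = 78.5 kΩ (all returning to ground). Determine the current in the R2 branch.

I ≈ 0.348 mA

Combine the parallel branches: R_p = (1/9.58 + 1/78.5)⁻¹ = 8.538 kΩ.
V_A = 31.8 × 8.538/9.928 = 27.35 V.
Branch current I = V_A/R2 = 27.35/78.5 = 0.3484 mA.
(Check via current divider: I_total = 3.203 mA; share G_k/ΣG = 0.1088 → same result.)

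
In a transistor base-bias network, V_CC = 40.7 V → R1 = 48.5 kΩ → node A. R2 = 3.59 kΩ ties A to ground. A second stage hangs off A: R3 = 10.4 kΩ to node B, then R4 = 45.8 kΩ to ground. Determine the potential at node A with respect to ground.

Node A sees R2 in parallel with the series input of stage 2, R3 + R4 = 56.20 kΩ.
R2 ‖ (R3+R4) = 3.374 kΩ.
So V_A = 40.7 × 0.06505 = 2.648 V.

V_A ≈ 2.65 V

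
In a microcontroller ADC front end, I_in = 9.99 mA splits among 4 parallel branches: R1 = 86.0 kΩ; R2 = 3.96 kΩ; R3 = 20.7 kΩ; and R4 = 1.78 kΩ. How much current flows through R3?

Conductances: ΣG = 1/86.0 + 1/3.96 + 1/20.7 + 1/1.78 = 0.8743 (1/kΩ).
By the current-divider rule, I = I_in · G_k/ΣG = 9.99 × 0.05526 = 0.5520 mA.

I ≈ 0.552 mA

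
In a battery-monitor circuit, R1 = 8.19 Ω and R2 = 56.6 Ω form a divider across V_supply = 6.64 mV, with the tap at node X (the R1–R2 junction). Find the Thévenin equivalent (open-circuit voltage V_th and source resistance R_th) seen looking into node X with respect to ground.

Open-circuit (no load on X): V_th = V_supply · R2/(R1 + R2) = 6.64 × 56.6/(8.190 + 56.6) = 5.801 mV.
Zeroing V_supply shorts the top of R1 to ground, so R_th = R1 ‖ R2 = 7.155 Ω.

V_th ≈ 5.80 mV, R_th ≈ 7.15 Ω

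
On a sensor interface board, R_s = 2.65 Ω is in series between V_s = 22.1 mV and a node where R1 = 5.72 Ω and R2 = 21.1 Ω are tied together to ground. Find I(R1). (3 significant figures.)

Combine the parallel branches: R_p = (1/5.72 + 1/21.1)⁻¹ = 4.500 Ω.
V_A = 22.1 × 4.500/7.150 = 13.91 mV.
Branch current I = V_A/R1 = 13.91/5.72 = 2.432 mA.
(Check via current divider: I_total = 3.091 mA; share G_k/ΣG = 0.7867 → same result.)

I ≈ 2.43 mA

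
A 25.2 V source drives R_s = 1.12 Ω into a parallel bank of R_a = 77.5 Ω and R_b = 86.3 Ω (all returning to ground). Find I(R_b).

I ≈ 0.284 A

Equivalent of the parallel group: R_p = 40.83 Ω.
Node voltage V_A = V_supply · R_p/(R_s + R_p) = 25.2 × 0.9733 = 24.53 V.
Branch current I = V_A/R_b = 24.53/86.3 = 0.2842 A.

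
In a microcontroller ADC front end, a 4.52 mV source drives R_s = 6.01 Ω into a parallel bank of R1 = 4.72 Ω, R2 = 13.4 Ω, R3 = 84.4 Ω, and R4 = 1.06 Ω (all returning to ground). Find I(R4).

I ≈ 0.504 mA

Parallel bank: R_p = 1/(1/4.72 + 1/13.4 + 1/84.4 + 1/1.06) = 0.8053 Ω.
V_A = 4.52 × 0.8053/6.815 = 0.5341 mV.
Branch current I = V_A/R4 = 0.5341/1.06 = 0.5039 mA.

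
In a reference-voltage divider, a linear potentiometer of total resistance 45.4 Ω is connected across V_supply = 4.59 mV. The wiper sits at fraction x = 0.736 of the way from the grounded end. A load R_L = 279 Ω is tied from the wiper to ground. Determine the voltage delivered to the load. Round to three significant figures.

V_out ≈ 3.27 mV

Split the track: R_lower = x·R_p = 33.41 Ω, R_upper = (1−x)·R_p = 11.99 Ω.
(x·R_p) ‖ R_L = 29.84 Ω.
Then V_out = V_supply · 29.84/(11.99 + 29.84) = 3.275 mV.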